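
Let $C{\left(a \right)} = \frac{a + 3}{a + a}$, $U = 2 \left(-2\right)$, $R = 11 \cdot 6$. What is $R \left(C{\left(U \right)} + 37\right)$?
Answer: $\frac{9801}{4} \approx 2450.3$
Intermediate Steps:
$R = 66$
$U = -4$
$C{\left(a \right)} = \frac{3 + a}{2 a}$
$R \left(C{\left(U \right)} + 37\right) = 66 \left(\frac{3 - 4}{2 \left(-4\right)} + 37\right) = 66 \left(\frac{1}{2} \left(- \frac{1}{4}\right) \left(-1\right) + 37\right) = 66 \left(\frac{1}{8} + 37\right) = 66 \cdot \frac{297}{8} = \frac{9801}{4}$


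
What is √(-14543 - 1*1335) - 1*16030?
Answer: -16030 + I*√15878 ≈ -16030.0 + 126.01*I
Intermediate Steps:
√(-14543 - 1*1335) - 1*16030 = √(-14543 - 1335) - 16030 = √(-15878) - 16030 = I*√15878 - 16030 = -16030 + I*√15878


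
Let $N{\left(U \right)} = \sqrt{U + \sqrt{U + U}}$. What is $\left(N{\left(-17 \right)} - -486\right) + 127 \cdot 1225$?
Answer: $156061 + \sqrt{-17 + i \sqrt{34}} \approx 1.5606 \cdot 10^{5} + 4.1816 i$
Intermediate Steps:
$N{\left(U \right)} = \sqrt{U + \sqrt{2} \sqrt{U}}$ ($N{\left(U \right)} = \sqrt{U + \sqrt{2 U}} = \sqrt{U + \sqrt{2} \sqrt{U}}$)
$\left(N{\left(-17 \right)} - -486\right) + 127 \cdot 1225 = \left(\sqrt{-17 + \sqrt{2} \sqrt{-17}} - -486\right) + 127 \cdot 1225 = \left(\sqrt{-17 + \sqrt{2} i \sqrt{17}} + 486\right) + 155575 = \left(\sqrt{-17 + i \sqrt{34}} + 486\right) + 155575 = \left(486 + \sqrt{-17 + i \sqrt{34}}\right) + 155575 = 156061 + \sqrt{-17 + i \sqrt{34}}$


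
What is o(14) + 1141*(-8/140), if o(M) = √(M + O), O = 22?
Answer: -296/5 ≈ -59.200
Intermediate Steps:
o(M) = √(22 + M) (o(M) = √(M + 22) = √(22 + M))
o(14) + 1141*(-8/140) = √(22 + 14) + 1141*(-8/140) = √36 + 1141*((1/140)*(-8)) = 6 + 1141*(-2/35) = 6 - 326/5 = -296/5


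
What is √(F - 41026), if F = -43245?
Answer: I*√84271 ≈ 290.29*I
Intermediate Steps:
√(F - 41026) = √(-43245 - 41026) = √(-84271) = I*√84271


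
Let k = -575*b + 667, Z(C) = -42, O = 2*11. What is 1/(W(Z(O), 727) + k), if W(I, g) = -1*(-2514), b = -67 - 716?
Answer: 1/453406 ≈ 2.2055e-6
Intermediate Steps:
O = 22
b = -783
W(I, g) = 2514
k = 450892 (k = -575*(-783) + 667 = 450225 + 667 = 450892)
1/(W(Z(O), 727) + k) = 1/(2514 + 450892) = 1/453406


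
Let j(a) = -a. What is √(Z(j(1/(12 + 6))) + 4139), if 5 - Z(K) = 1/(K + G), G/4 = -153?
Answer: √502975251922/11017 ≈ 64.374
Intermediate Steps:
G = -612 (G = 4*(-153) = -612)
Z(K) = 5 - 1/(-612 + K) (Z(K) = 5 - 1/(K - 612) = 5 - 1/(-612 + K))
√(Z(j(1/(12 + 6))) + 4139) = √((-3061 + 5*(-1/(12 + 6)))/(-612 - 1/(12 + 6)) + 4139) = √((-3061 + 5*(-1/18))/(-612 - 1/18) + 4139) = √((-3061 - 5/18)/(-11017/18) + 4139) = √(-18/11017*(-55103/18) + 4139) = √(55103/11017 + 4139) = √(45654466/11017) = √502975251922/11017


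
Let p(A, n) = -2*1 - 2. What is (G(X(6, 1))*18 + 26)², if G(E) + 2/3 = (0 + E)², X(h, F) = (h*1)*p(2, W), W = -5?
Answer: 107785924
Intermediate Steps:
p(A, n) = -4 (p(A, n) = -2 - 2 = -4)
X(h, F) = -4*h (X(h, F) = (h*1)*(-4) = h*(-4) = -4*h)
G(E) = -⅔ + E² (G(E) = -⅔ + (0 + E)² = -⅔ + E²)
(G(X(6, 1))*18 + 26)² = ((-⅔ + (-4*6)²)*18 + 26)² = ((-⅔ + (-24)²)*18 + 26)² = ((-⅔ + 576)*18 + 26)² = ((1726/3)*18 + 26)² = (10356 + 26)² = 10382² = 107785924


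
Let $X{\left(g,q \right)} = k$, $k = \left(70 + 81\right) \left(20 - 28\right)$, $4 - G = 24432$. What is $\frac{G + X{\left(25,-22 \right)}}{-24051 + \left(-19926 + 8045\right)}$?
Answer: $\frac{493}{691} \approx 0.71346$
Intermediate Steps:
$G = -24428$ ($G = 4 - 24432 = -24428$)
$k = -1208$ ($k = 151 \left(-8\right) = -1208$)
$X{\left(g,q \right)} = -1208$
$\frac{G + X{\left(25,-22 \right)}}{-24051 + \left(-19926 + 8045\right)} = \frac{-24428 - 1208}{-24051 + \left(-19926 + 8045\right)} = - \frac{25636}{-24051 - 11881} = - \frac{25636}{-35932} = \left(-25636\right) \left(- \frac{1}{35932}\right) = \frac{493}{691}$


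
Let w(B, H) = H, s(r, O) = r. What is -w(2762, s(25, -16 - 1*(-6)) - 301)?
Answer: 276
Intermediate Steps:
-w(2762, s(25, -16 - 1*(-6)) - 301) = -(25 - 301) = -1*(-276) = 276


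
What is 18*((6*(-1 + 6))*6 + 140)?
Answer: 5760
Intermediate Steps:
18*((6*(-1 + 6))*6 + 140) = 18*((6*5)*6 + 140) = 18*(30*6 + 140) = 18*(180 + 140) = 18*320 = 5760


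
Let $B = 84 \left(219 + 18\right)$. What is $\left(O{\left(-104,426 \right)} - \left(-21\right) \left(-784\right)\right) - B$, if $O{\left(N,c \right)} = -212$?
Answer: $-36584$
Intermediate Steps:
$B = 19908$ ($B = 84 \cdot 237 = 19908$)
$\left(O{\left(-104,426 \right)} - \left(-21\right) \left(-784\right)\right) - B = \left(-212 - \left(-21\right) \left(-784\right)\right) - 19908 = \left(-212 - 16464\right) - 19908 = -16676 - 19908 = -36584$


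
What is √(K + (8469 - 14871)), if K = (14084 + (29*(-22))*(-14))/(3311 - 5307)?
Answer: 4*I*√99810978/499 ≈ 80.084*I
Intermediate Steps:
K = -5754/499 (K = (14084 - 638*(-14))/(-1996) = (14084 + 8932)*(-1/1996) = 23016*(-1/1996) = -5754/499 ≈ -11.531)
√(K + (8469 - 14871)) = √(-5754/499 + (8469 - 14871)) = √(-5754/499 - 6402) = √(-3200352/499) = 4*I*√99810978/499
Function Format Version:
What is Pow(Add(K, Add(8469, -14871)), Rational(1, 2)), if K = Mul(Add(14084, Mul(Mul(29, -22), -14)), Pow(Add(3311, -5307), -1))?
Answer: Mul(Rational(4, 499), I, Pow(99810978, Rational(1, 2))) ≈ Mul(80.084, I)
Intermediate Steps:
K = Rational(-5754, 499) (K = Mul(Add(14084, Mul(-638, -14)), Pow(-1996, -1)) = Mul(Add(14084, 8932), Rational(-1, 1996)) = Mul(23016, Rational(-1, 1996)) = Rational(-5754, 499) ≈ -11.531)
Pow(Add(K, Add(8469, -14871)), Rational(1, 2)) = Pow(Add(Rational(-5754, 499), Add(8469, -14871)), Rational(1, 2)) = Pow(Add(Rational(-5754, 499), -6402), Rational(1, 2)) = Pow(Rational(-3200352, 499), Rational(1, 2)) = Mul(Rational(4, 499), I, Pow(99810978, Rational(1, 2)))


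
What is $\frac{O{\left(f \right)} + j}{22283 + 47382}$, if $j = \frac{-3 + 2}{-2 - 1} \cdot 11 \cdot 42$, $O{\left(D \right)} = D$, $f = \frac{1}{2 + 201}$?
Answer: $\frac{31263}{14141995} \approx 0.0022107$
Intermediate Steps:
$f = \frac{1}{203} \approx 0.0049261$
$j = 154$ ($j = - \frac{1}{-3} \cdot 462 = \left(-1\right) \left(- \frac{1}{3}\right) 462 = \frac{1}{3} \cdot 462 = 154$)
$\frac{O{\left(f \right)} + j}{22283 + 47382} = \frac{\frac{1}{203} + 154}{22283 + 47382} = \frac{31263}{203 \cdot 69665} = \frac{31263}{203} \cdot \frac{1}{69665} = \frac{31263}{14141995}$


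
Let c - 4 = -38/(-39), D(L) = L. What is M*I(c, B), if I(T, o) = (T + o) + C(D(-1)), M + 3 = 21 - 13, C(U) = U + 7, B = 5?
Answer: 3115/39 ≈ 79.872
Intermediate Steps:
C(U) = 7 + U
M = 5 (M = -3 + (21 - 13) = -3 + 8 = 5)
c = 194/39 (c = 4 - 38/(-39) = 4 - 38*(-1/39) = 4 + 38/39 = 194/39 ≈ 4.9744)
I(T, o) = 6 + T + o (I(T, o) = (T + o) + (7 - 1) = (T + o) + 6 = 6 + T + o)
M*I(c, B) = 5*(6 + 194/39 + 5) = 5*(623/39) = 3115/39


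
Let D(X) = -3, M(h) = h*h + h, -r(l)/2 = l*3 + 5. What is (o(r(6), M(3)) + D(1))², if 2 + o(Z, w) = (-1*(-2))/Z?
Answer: 13456/529 ≈ 25.437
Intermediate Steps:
r(l) = -10 - 6*l (r(l) = -2*(l*3 + 5) = -2*(3*l + 5) = -2*(5 + 3*l) = -10 - 6*l)
M(h) = h + h² (M(h) = h² + h = h + h²)
o(Z, w) = -2 + 2/Z (o(Z, w) = -2 + (-1*(-2))/Z = -2 + 2/Z)
(o(r(6), M(3)) + D(1))² = ((-2 + 2/(-10 - 6*6)) - 3)² = ((-2 + 2/(-10 - 36)) - 3)² = ((-2 + 2/(-46)) - 3)² = ((-2 + 2*(-1/46)) - 3)² = ((-2 - 1/23) - 3)² = (-47/23 - 3)² = (-116/23)² = 13456/529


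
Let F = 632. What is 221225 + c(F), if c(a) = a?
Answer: 221857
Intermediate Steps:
221225 + c(F) = 221225 + 632 = 221857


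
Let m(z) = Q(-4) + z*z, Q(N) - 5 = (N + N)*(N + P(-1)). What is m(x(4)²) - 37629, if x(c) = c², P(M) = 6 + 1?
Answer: 27888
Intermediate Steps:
P(M) = 7
Q(N) = 5 + 2*N*(7 + N) (Q(N) = 5 + (N + N)*(N + 7) = 5 + (2*N)*(7 + N) = 5 + 2*N*(7 + N))
m(z) = -19 + z² (m(z) = (5 + 2*(-4)² + 14*(-4)) + z*z = (5 + 2*16 - 56) + z² = (5 + 32 - 56) + z² = -19 + z²)
m(x(4)²) - 37629 = (-19 + ((4²)²)²) - 37629 = (-19 + (16²)²) - 37629 = (-19 + 256²) - 37629 = (-19 + 65536) - 37629 = 65517 - 37629 = 27888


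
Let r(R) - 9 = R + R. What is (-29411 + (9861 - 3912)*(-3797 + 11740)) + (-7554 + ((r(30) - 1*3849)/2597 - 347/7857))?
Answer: 137631964113557/2914947 ≈ 4.7216e+7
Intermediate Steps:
r(R) = 9 + 2*R (r(R) = 9 + (R + R) = 9 + 2*R)
(-29411 + (9861 - 3912)*(-3797 + 11740)) + (-7554 + ((r(30) - 1*3849)/2597 - 347/7857)) = (-29411 + (9861 - 3912)*(-3797 + 11740)) + (-7554 + (((9 + 2*30) - 1*3849)/2597 - 347/7857)) = (-29411 + 5949*7943) + (-7554 + (((9 + 60) - 3849)*(1/2597) - 347*1/7857)) = (-29411 + 47252907) + (-7554 + ((69 - 3849)*(1/2597) - 347/7857)) = 47223496 + (-7554 + (-3780*1/2597 - 347/7857)) = 47223496 + (-7554 + (-540/371 - 347/7857)) = 47223496 + (-7554 - 4371517/2914947) = 47223496 - 22023881155/2914947 = 137631964113557/2914947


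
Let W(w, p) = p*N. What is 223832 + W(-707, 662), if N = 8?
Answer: 229128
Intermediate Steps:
W(w, p) = 8*p (W(w, p) = p*8 = 8*p)
223832 + W(-707, 662) = 223832 + 8*662 = 223832 + 5296 = 229128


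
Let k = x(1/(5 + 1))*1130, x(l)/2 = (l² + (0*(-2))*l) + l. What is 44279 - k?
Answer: 394556/9 ≈ 43840.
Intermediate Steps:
x(l) = 2*l + 2*l² (x(l) = 2*((l² + (0*(-2))*l) + l) = 2*((l² + 0*l) + l) = 2*((l² + 0) + l) = 2*(l² + l) = 2*(l + l²) = 2*l + 2*l²)
k = 3955/9 (k = (2*(1 + 1/(5 + 1))/(5 + 1))*1130 = (2*(1 + 1/6)/6)*1130 = (2*(⅙)*(1 + ⅙))*1130 = (2*(⅙)*(7/6))*1130 = (7/18)*1130 = 3955/9 ≈ 439.44)
44279 - k = 44279 - 1*3955/9 = 44279 - 3955/9 = 394556/9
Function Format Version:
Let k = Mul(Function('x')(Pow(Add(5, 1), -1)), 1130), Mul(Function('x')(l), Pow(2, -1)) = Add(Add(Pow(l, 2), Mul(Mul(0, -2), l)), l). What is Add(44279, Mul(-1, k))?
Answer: Rational(394556, 9) ≈ 43840.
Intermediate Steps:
Function('x')(l) = Add(Mul(2, l), Mul(2, Pow(l, 2))) (Function('x')(l) = Mul(2, Add(Add(Pow(l, 2), Mul(Mul(0, -2), l)), l)) = Mul(2, Add(Add(Pow(l, 2), Mul(0, l)), l)) = Mul(2, Add(Add(Pow(l, 2), 0), l)) = Mul(2, Add(Pow(l, 2), l)) = Mul(2, Add(l, Pow(l, 2))) = Add(Mul(2, l), Mul(2, Pow(l, 2))))
k = Rational(3955, 9) (k = Mul(Mul(2, Pow(Add(5, 1), -1), Add(1, Pow(Add(5, 1), -1))), 1130) = Mul(Mul(2, Pow(6, -1), Add(1, Pow(6, -1))), 1130) = Mul(Mul(2, Rational(1, 6), Add(1, Rational(1, 6))), 1130) = Mul(Mul(2, Rational(1, 6), Rational(7, 6)), 1130) = Mul(Rational(7, 18), 1130) = Rational(3955, 9) ≈ 439.44)
Add(44279, Mul(-1, k)) = Add(44279, Mul(-1, Rational(3955, 9))) = Add(44279, Rational(-3955, 9)) = Rational(394556, 9)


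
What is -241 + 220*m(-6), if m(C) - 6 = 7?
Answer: 2619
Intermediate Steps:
m(C) = 13 (m(C) = 6 + 7 = 13)
-241 + 220*m(-6) = -241 + 220*13 = -241 + 2860 = 2619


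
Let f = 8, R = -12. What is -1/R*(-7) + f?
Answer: 89/12 ≈ 7.4167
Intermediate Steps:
-1/R*(-7) + f = -1/(-12)*(-7) + 8 = -1*(-1/12)*(-7) + 8 = (1/12)*(-7) + 8 = -7/12 + 8 = 89/12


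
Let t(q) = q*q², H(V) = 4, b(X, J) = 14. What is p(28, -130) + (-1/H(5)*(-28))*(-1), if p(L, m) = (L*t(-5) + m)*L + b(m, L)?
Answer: -101633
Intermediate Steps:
t(q) = q³
p(L, m) = 14 + L*(m - 125*L) (p(L, m) = (L*(-5)³ + m)*L + 14 = (L*(-125) + m)*L + 14 = (-125*L + m)*L + 14 = (m - 125*L)*L + 14 = L*(m - 125*L) + 14 = 14 + L*(m - 125*L))
p(28, -130) + (-1/H(5)*(-28))*(-1) = (14 - 125*28² + 28*(-130)) + (-1/4*(-28))*(-1) = (14 - 125*784 - 3640) + (-1*¼*(-28))*(-1) = (14 - 98000 - 3640) - ¼*(-28)*(-1) = -101626 + 7*(-1) = -101626 - 7 = -101633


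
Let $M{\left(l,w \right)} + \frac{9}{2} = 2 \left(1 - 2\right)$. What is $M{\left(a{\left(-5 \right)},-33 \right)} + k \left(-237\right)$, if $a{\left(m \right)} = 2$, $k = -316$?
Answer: $\frac{149771}{2} \approx 74886.0$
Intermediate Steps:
$M{\left(l,w \right)} = - \frac{13}{2}$ ($M{\left(l,w \right)} = - \frac{9}{2} + 2 \left(1 - 2\right) = - \frac{9}{2} + 2 \left(-1\right) = - \frac{9}{2} - 2 = - \frac{13}{2}$)
$M{\left(a{\left(-5 \right)},-33 \right)} + k \left(-237\right) = - \frac{13}{2} - -74892 = - \frac{13}{2} + 74892 = \frac{149771}{2}$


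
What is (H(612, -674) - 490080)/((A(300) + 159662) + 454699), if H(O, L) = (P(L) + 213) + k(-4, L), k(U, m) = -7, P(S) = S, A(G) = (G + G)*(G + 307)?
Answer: -163516/326187 ≈ -0.50130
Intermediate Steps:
A(G) = 2*G*(307 + G) (A(G) = (2*G)*(307 + G) = 2*G*(307 + G))
H(O, L) = 206 + L (H(O, L) = (L + 213) - 7 = (213 + L) - 7 = 206 + L)
(H(612, -674) - 490080)/((A(300) + 159662) + 454699) = ((206 - 674) - 490080)/((2*300*(307 + 300) + 159662) + 454699) = (-468 - 490080)/((2*300*607 + 159662) + 454699) = -490548/((364200 + 159662) + 454699) = -490548/(523862 + 454699) = -490548/978561 = -490548*1/978561 = -163516/326187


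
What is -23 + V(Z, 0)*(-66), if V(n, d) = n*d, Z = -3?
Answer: -23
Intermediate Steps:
V(n, d) = d*n
-23 + V(Z, 0)*(-66) = -23 + (0*(-3))*(-66) = -23 + 0*(-66) = -23 + 0 = -23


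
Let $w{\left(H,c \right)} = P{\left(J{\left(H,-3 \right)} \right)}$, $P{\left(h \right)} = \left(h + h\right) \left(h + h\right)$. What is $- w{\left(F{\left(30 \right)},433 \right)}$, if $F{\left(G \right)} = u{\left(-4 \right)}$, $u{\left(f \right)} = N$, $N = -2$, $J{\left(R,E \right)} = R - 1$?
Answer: $-36$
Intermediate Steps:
$J{\left(R,E \right)} = -1 + R$
$u{\left(f \right)} = -2$
$F{\left(G \right)} = -2$
$P{\left(h \right)} = 4 h^{2}$ ($P{\left(h \right)} = 2 h 2 h = 4 h^{2}$)
$w{\left(H,c \right)} = 4 \left(-1 + H\right)^{2}$
$- w{\left(F{\left(30 \right)},433 \right)} = - 4 \left(-1 - 2\right)^{2} = - 4 \left(-3\right)^{2} = - 4 \cdot 9 = \left(-1\right) 36 = -36$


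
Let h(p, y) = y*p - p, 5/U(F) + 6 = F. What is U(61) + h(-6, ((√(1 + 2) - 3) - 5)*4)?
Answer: 2179/11 - 24*√3 ≈ 156.52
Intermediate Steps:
U(F) = 5/(-6 + F)
h(p, y) = -p + p*y (h(p, y) = p*y - p = -p + p*y)
U(61) + h(-6, ((√(1 + 2) - 3) - 5)*4) = 5/(-6 + 61) - 6*(-1 + ((√(1 + 2) - 3) - 5)*4) = 5/55 - 6*(-1 + ((√3 - 3) - 5)*4) = 5*(1/55) - 6*(-1 + ((-3 + √3) - 5)*4) = 1/11 - 6*(-1 + (-8 + √3)*4) = 1/11 - 6*(-1 + (-32 + 4*√3)) = 1/11 - 6*(-33 + 4*√3) = 1/11 + (198 - 24*√3) = 2179/11 - 24*√3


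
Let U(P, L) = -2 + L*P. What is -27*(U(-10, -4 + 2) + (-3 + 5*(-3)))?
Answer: 0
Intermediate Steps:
-27*(U(-10, -4 + 2) + (-3 + 5*(-3))) = -27*((-2 + (-4 + 2)*(-10)) + (-3 + 5*(-3))) = -27*((-2 - 2*(-10)) + (-3 - 15)) = -27*((-2 + 20) - 18) = -27*(18 - 18) = -27*0 = 0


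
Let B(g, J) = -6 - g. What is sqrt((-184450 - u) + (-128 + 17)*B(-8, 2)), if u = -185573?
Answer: sqrt(901) ≈ 30.017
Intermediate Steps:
sqrt((-184450 - u) + (-128 + 17)*B(-8, 2)) = sqrt((-184450 - 1*(-185573)) + (-128 + 17)*(-6 - 1*(-8))) = sqrt((-184450 + 185573) - 111*(-6 + 8)) = sqrt(1123 - 111*2) = sqrt(1123 - 222) = sqrt(901)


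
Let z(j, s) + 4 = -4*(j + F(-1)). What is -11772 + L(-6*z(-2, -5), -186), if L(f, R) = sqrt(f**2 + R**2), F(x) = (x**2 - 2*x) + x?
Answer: -11772 + 6*sqrt(977) ≈ -11584.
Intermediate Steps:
F(x) = x**2 - x
z(j, s) = -12 - 4*j (z(j, s) = -4 - 4*(j - (-1 - 1)) = -4 - 4*(j - 1*(-2)) = -4 - 4*(j + 2) = -4 - 4*(2 + j) = -4 + (-8 - 4*j) = -12 - 4*j)
L(f, R) = sqrt(R**2 + f**2)
-11772 + L(-6*z(-2, -5), -186) = -11772 + sqrt((-186)**2 + (-6*(-12 - 4*(-2)))**2) = -11772 + sqrt(34596 + (-6*(-12 + 8))**2) = -11772 + sqrt(34596 + (-6*(-4))**2) = -11772 + sqrt(34596 + 24**2) = -11772 + sqrt(34596 + 576) = -11772 + sqrt(35172) = -11772 + 6*sqrt(977)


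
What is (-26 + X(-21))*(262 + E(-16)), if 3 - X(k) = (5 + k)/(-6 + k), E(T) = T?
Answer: -52234/9 ≈ -5803.8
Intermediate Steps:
X(k) = 3 - (5 + k)/(-6 + k)
(-26 + X(-21))*(262 + E(-16)) = (-26 + (-23 + 2*(-21))/(-6 - 21))*(262 - 16) = (-26 + (-23 - 42)/(-27))*246 = (-26 - 1/27*(-65))*246 = (-26 + 65/27)*246 = -637/27*246 = -52234/9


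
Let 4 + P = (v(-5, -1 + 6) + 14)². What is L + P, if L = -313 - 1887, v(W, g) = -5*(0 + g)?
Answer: -2083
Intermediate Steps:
v(W, g) = -5*g
P = 117 (P = -4 + (-5*(-1 + 6) + 14)² = -4 + (-5*5 + 14)² = -4 + (-25 + 14)² = -4 + (-11)² = -4 + 121 = 117)
L = -2200
L + P = -2200 + 117 = -2083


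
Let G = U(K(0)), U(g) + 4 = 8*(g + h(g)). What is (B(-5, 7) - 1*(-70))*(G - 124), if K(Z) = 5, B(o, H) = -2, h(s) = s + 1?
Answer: -2720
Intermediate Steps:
h(s) = 1 + s
U(g) = 4 + 16*g (U(g) = -4 + 8*(g + (1 + g)) = -4 + 8*(1 + 2*g) = -4 + (8 + 16*g) = 4 + 16*g)
G = 84 (G = 4 + 16*5 = 4 + 80 = 84)
(B(-5, 7) - 1*(-70))*(G - 124) = (-2 - 1*(-70))*(84 - 124) = (-2 + 70)*(-40) = 68*(-40) = -2720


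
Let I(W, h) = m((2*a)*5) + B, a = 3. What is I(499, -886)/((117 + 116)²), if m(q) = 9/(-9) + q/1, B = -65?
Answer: -36/54289 ≈ -0.00066312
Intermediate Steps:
m(q) = -1 + q (m(q) = 9*(-⅑) + q*1 = -1 + q)
I(W, h) = -36 (I(W, h) = (-1 + (2*3)*5) - 65 = (-1 + 6*5) - 65 = (-1 + 30) - 65 = 29 - 65 = -36)
I(499, -886)/((117 + 116)²) = -36/(117 + 116)² = -36/(233²) = -36/54289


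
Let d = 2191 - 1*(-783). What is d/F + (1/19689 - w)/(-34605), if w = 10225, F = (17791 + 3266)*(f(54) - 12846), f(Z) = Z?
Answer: 3012542537555357/10195885632205260 ≈ 0.29547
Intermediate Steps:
F = -269361144 (F = (17791 + 3266)*(54 - 12846) = 21057*(-12792) = -269361144)
d = 2974 (d = 2191 + 783 = 2974)
d/F + (1/19689 - w)/(-34605) = 2974/(-269361144) + (1/19689 - 1*10225)/(-34605) = 2974*(-1/269361144) + (1/19689 - 10225)*(-1/34605) = -1487/134680572 - 201320024/19689*(-1/34605) = -1487/134680572 + 201320024/681337845 = 3012542537555357/10195885632205260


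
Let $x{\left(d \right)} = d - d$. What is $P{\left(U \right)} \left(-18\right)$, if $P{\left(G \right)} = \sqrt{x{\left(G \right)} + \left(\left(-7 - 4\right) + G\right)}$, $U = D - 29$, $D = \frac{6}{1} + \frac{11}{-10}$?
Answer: $- \frac{27 i \sqrt{390}}{5} \approx - 106.64 i$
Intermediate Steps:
$D = \frac{49}{10}$ ($D = 6 \cdot 1 + 11 \left(- \frac{1}{10}\right) = 6 - \frac{11}{10} = \frac{49}{10} \approx 4.9$)
$x{\left(d \right)} = 0$
$U = - \frac{241}{10}$ ($U = \frac{49}{10} - 29 = - \frac{241}{10} \approx -24.1$)
$P{\left(G \right)} = \sqrt{-11 + G}$ ($P{\left(G \right)} = \sqrt{0 + \left(\left(-7 - 4\right) + G\right)} = \sqrt{0 + \left(-11 + G\right)} = \sqrt{-11 + G}$)
$P{\left(U \right)} \left(-18\right) = \sqrt{-11 - \frac{241}{10}} \left(-18\right) = \sqrt{- \frac{351}{10}} \left(-18\right) = \frac{3 i \sqrt{390}}{10} \left(-18\right) = - \frac{27 i \sqrt{390}}{5}$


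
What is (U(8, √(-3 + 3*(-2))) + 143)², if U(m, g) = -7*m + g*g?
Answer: 6084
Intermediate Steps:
U(m, g) = g² - 7*m (U(m, g) = -7*m + g² = g² - 7*m)
(U(8, √(-3 + 3*(-2))) + 143)² = (((√(-3 + 3*(-2)))² - 7*8) + 143)² = (((√(-3 - 6))² - 56) + 143)² = (((√(-9))² - 56) + 143)² = (((3*I)² - 56) + 143)² = ((-9 - 56) + 143)² = (-65 + 143)² = 78² = 6084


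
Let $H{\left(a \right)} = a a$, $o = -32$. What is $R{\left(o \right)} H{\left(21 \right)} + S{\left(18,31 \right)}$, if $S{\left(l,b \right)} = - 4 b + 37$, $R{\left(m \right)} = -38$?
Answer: $-16845$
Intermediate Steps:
$S{\left(l,b \right)} = 37 - 4 b$
$H{\left(a \right)} = a^{2}$
$R{\left(o \right)} H{\left(21 \right)} + S{\left(18,31 \right)} = - 38 \cdot 21^{2} + \left(37 - 124\right) = \left(-38\right) 441 + \left(37 - 124\right) = -16758 - 87 = -16845$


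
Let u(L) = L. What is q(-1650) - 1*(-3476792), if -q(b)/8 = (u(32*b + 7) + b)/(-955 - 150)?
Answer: 3841419616/1105 ≈ 3.4764e+6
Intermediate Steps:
q(b) = 56/1105 + 264*b/1105 (q(b) = -8*((32*b + 7) + b)/(-955 - 150) = -8*((7 + 32*b) + b)/(-1105) = -8*(7 + 33*b)*(-1)/1105 = -8*(-7/1105 - 33*b/1105) = 56/1105 + 264*b/1105)
q(-1650) - 1*(-3476792) = (56/1105 + (264/1105)*(-1650)) - 1*(-3476792) = (56/1105 - 87120/221) + 3476792 = -435544/1105 + 3476792 = 3841419616/1105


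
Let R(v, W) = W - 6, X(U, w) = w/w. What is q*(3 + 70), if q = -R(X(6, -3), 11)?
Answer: -365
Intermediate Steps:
X(U, w) = 1
R(v, W) = -6 + W
q = -5 (q = -(-6 + 11) = -1*5 = -5)
q*(3 + 70) = -5*(3 + 70) = -5*73 = -365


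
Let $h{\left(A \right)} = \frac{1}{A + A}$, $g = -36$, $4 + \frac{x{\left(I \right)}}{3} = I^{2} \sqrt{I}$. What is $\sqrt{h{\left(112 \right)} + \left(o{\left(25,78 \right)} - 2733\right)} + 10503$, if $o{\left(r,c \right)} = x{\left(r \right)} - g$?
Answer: $10503 + \frac{\sqrt{20904590}}{56} \approx 10585.0$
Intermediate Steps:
$x{\left(I \right)} = -12 + 3 I^{\frac{5}{2}}$ ($x{\left(I \right)} = -12 + 3 I^{2} \sqrt{I} = -12 + 3 I^{\frac{5}{2}}$)
$o{\left(r,c \right)} = 24 + 3 r^{\frac{5}{2}}$ ($o{\left(r,c \right)} = \left(-12 + 3 r^{\frac{5}{2}}\right) - -36 = \left(-12 + 3 r^{\frac{5}{2}}\right) + 36 = 24 + 3 r^{\frac{5}{2}}$)
$h{\left(A \right)} = \frac{1}{2 A}$
$\sqrt{h{\left(112 \right)} + \left(o{\left(25,78 \right)} - 2733\right)} + 10503 = \sqrt{\frac{1}{2 \cdot 112} + \left(\left(24 + 3 \cdot 25^{\frac{5}{2}}\right) - 2733\right)} + 10503 = \sqrt{\frac{1}{2} \cdot \frac{1}{112} + \left(\left(24 + 3 \cdot 3125\right) - 2733\right)} + 10503 = \sqrt{\frac{1}{224} + \left(\left(24 + 9375\right) - 2733\right)} + 10503 = \sqrt{\frac{1}{224} + \left(9399 - 2733\right)} + 10503 = \sqrt{\frac{1}{224} + 6666} + 10503 = \sqrt{\frac{1493185}{224}} + 10503 = \frac{\sqrt{20904590}}{56} + 10503 = 10503 + \frac{\sqrt{20904590}}{56}$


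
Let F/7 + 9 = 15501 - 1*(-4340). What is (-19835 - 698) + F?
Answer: 118291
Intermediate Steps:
F = 138824 (F = -63 + 7*(15501 - 1*(-4340)) = -63 + 7*(15501 + 4340) = -63 + 7*19841 = -63 + 138887 = 138824)
(-19835 - 698) + F = (-19835 - 698) + 138824 = -20533 + 138824 = 118291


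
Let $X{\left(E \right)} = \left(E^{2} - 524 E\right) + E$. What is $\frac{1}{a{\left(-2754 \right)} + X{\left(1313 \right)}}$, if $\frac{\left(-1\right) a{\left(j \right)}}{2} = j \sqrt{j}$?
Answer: $\frac{518635}{579740040578} - \frac{12393 i \sqrt{34}}{289870020289} \approx 8.946 \cdot 10^{-7} - 2.4929 \cdot 10^{-7} i$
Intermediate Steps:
$X{\left(E \right)} = E^{2} - 523 E$
$a{\left(j \right)} = - 2 j^{\frac{3}{2}}$ ($a{\left(j \right)} = - 2 j \sqrt{j} = - 2 j^{\frac{3}{2}}$)
$\frac{1}{a{\left(-2754 \right)} + X{\left(1313 \right)}} = \frac{1}{- 2 \left(-2754\right)^{\frac{3}{2}} + 1313 \left(-523 + 1313\right)} = \frac{1}{- 2 \left(- 24786 i \sqrt{34}\right) + 1313 \cdot 790} = \frac{1}{49572 i \sqrt{34} + 1037270} = \frac{1}{1037270 + 49572 i \sqrt{34}}$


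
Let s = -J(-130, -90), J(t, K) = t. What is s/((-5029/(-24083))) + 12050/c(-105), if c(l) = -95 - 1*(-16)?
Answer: 186732960/397291 ≈ 470.02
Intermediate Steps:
s = 130 (s = -1*(-130) = 130)
c(l) = -79 (c(l) = -95 + 16 = -79)
s/((-5029/(-24083))) + 12050/c(-105) = 130/((-5029/(-24083))) + 12050/(-79) = 130/((-5029*(-1/24083))) + 12050*(-1/79) = 130/(5029/24083) - 12050/79 = 130*(24083/5029) - 12050/79 = 3130790/5029 - 12050/79 = 186732960/397291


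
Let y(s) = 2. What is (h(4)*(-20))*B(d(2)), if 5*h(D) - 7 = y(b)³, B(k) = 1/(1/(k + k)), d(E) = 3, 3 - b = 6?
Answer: -360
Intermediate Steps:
b = -3 (b = 3 - 1*6 = 3 - 6 = -3)
B(k) = 2*k (B(k) = 1/(1/(2*k)) = 2*k)
h(D) = 3 (h(D) = 7/5 + (⅕)*2³ = 7/5 + (⅕)*8 = 7/5 + 8/5 = 3)
(h(4)*(-20))*B(d(2)) = (3*(-20))*(2*3) = -60*6 = -360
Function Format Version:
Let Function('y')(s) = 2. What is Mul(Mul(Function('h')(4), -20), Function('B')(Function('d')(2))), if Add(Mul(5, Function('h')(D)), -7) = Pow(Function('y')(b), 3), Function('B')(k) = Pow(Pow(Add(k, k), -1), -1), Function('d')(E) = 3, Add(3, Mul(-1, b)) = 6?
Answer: -360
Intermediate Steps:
b = -3 (b = Add(3, Mul(-1, 6)) = Add(3, -6) = -3)
Function('B')(k) = Mul(2, k) (Function('B')(k) = Pow(Pow(Mul(2, k), -1), -1) = Pow(Mul(Rational(1, 2), Pow(k, -1)), -1) = Mul(2, k))
Function('h')(D) = 3 (Function('h')(D) = Add(Rational(7, 5), Mul(Rational(1, 5), Pow(2, 3))) = Add(Rational(7, 5), Mul(Rational(1, 5), 8)) = Add(Rational(7, 5), Rational(8, 5)) = 3)
Mul(Mul(Function('h')(4), -20), Function('B')(Function('d')(2))) = Mul(Mul(3, -20), Mul(2, 3)) = Mul(-60, 6) = -360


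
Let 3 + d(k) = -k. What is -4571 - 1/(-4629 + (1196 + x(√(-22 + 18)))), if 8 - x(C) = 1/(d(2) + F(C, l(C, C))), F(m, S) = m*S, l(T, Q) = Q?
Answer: -140896495/30824 ≈ -4571.0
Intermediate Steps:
F(m, S) = S*m
d(k) = -3 - k
x(C) = 8 - 1/(-5 + C²) (x(C) = 8 - 1/((-3 - 1*2) + C*C) = 8 - 1/((-3 - 2) + C²) = 8 - 1/(-5 + C²))
-4571 - 1/(-4629 + (1196 + x(√(-22 + 18)))) = -4571 - 1/(-4629 + (1196 + (-41 + 8*(√(-22 + 18))²)/(-5 + (√(-22 + 18))²))) = -4571 - 1/(-4629 + (1196 + (-41 + 8*(√(-4))²)/(-5 + (√(-4))²))) = -4571 - 1/(-4629 + (1196 + (-41 + 8*(2*I)²)/(-5 + (2*I)²))) = -4571 - 1/(-4629 + (1196 + (-41 + 8*(-4))/(-5 - 4))) = -4571 - 1/(-4629 + (1196 + (-41 - 32)/(-9))) = -4571 - 1/(-4629 + (1196 - ⅑*(-73))) = -4571 - 1/(-4629 + (1196 + 73/9)) = -4571 - 1/(-4629 + 10837/9) = -4571 - 1/(-30824/9) = -4571 - 1*(-9/30824) = -4571 + 9/30824 = -140896495/30824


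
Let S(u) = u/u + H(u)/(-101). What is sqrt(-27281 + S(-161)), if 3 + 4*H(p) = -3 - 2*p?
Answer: 3*I*sqrt(30921251)/101 ≈ 165.17*I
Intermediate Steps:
H(p) = -3/2 - p/2 (H(p) = -3/4 + (-3 - 2*p)/4 = -3/4 + (-3/4 - p/2) = -3/2 - p/2)
S(u) = 205/202 + u/202 (S(u) = u/u + (-3/2 - u/2)/(-101) = 1 + (-3/2 - u/2)*(-1/101) = 1 + (3/202 + u/202) = 205/202 + u/202)
sqrt(-27281 + S(-161)) = sqrt(-27281 + (205/202 + (1/202)*(-161))) = sqrt(-27281 + (205/202 - 161/202)) = sqrt(-27281 + 22/101) = sqrt(-2755359/101) = 3*I*sqrt(30921251)/101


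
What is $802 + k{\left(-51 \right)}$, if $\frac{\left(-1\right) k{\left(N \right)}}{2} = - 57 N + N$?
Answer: $-4910$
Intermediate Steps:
$k{\left(N \right)} = 112 N$ ($k{\left(N \right)} = - 2 \left(- 57 N + N\right) = - 2 \left(- 56 N\right) = 112 N$)
$802 + k{\left(-51 \right)} = 802 + 112 \left(-51\right) = 802 - 5712 = -4910$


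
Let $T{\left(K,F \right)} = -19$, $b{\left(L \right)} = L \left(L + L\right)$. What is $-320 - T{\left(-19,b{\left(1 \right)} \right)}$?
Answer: $-301$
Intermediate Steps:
$b{\left(L \right)} = 2 L^{2}$ ($b{\left(L \right)} = L 2 L = 2 L^{2}$)
$-320 - T{\left(-19,b{\left(1 \right)} \right)} = -320 - -19 = -320 + 19 = -301$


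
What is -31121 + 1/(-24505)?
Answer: -762620106/24505 ≈ -31121.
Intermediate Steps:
-31121 + 1/(-24505) = -31121 - 1/24505 = -762620106/24505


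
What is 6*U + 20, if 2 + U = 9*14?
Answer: 764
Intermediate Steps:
U = 124 (U = -2 + 9*14 = -2 + 126 = 124)
6*U + 20 = 6*124 + 20 = 744 + 20 = 764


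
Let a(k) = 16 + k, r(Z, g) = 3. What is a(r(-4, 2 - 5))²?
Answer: 361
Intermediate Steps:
a(r(-4, 2 - 5))² = (16 + 3)² = 19² = 361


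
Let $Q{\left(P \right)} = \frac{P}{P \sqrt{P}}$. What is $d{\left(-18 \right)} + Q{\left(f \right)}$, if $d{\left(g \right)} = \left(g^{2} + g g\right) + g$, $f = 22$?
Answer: $630 + \frac{\sqrt{22}}{22} \approx 630.21$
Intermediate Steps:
$Q{\left(P \right)} = \frac{1}{\sqrt{P}}$ ($Q{\left(P \right)} = \frac{P}{P^{\frac{3}{2}}} = \frac{1}{\sqrt{P}}$)
$d{\left(g \right)} = g + 2 g^{2}$ ($d{\left(g \right)} = \left(g^{2} + g^{2}\right) + g = 2 g^{2} + g = g + 2 g^{2}$)
$d{\left(-18 \right)} + Q{\left(f \right)} = - 18 \left(1 + 2 \left(-18\right)\right) + \frac{1}{\sqrt{22}} = - 18 \left(1 - 36\right) + \frac{\sqrt{22}}{22} = \left(-18\right) \left(-35\right) + \frac{\sqrt{22}}{22} = 630 + \frac{\sqrt{22}}{22}$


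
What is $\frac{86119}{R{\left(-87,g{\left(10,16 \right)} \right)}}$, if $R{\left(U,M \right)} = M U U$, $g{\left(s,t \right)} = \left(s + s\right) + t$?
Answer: $\frac{86119}{272484} \approx 0.31605$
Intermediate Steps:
$g{\left(s,t \right)} = t + 2 s$ ($g{\left(s,t \right)} = 2 s + t = t + 2 s$)
$R{\left(U,M \right)} = M U^{2}$
$\frac{86119}{R{\left(-87,g{\left(10,16 \right)} \right)}} = \frac{86119}{\left(16 + 2 \cdot 10\right) \left(-87\right)^{2}} = \frac{86119}{\left(16 + 20\right) 7569} = \frac{86119}{36 \cdot 7569} = \frac{86119}{272484}$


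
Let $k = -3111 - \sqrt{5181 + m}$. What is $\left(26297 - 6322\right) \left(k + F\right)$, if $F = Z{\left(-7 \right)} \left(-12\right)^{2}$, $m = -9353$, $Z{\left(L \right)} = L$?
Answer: $-82277025 - 39950 i \sqrt{1043} \approx -8.2277 \cdot 10^{7} - 1.2902 \cdot 10^{6} i$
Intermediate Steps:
$k = -3111 - 2 i \sqrt{1043}$ ($k = -3111 - \sqrt{5181 - 9353} = -3111 - \sqrt{-4172} = -3111 - 2 i \sqrt{1043} \approx -3111.0 - 64.591 i$)
$F = -1008$ ($F = - 7 \left(-12\right)^{2} = \left(-7\right) 144 = -1008$)
$\left(26297 - 6322\right) \left(k + F\right) = \left(26297 - 6322\right) \left(\left(-3111 - 2 i \sqrt{1043}\right) - 1008\right) = 19975 \left(-4119 - 2 i \sqrt{1043}\right) = -82277025 - 39950 i \sqrt{1043}$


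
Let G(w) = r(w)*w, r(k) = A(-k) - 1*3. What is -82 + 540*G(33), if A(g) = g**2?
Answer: 19352438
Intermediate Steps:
r(k) = -3 + k**2 (r(k) = (-k)**2 - 1*3 = k**2 - 3 = -3 + k**2)
G(w) = w*(-3 + w**2) (G(w) = (-3 + w**2)*w = w*(-3 + w**2))
-82 + 540*G(33) = -82 + 540*(33*(-3 + 33**2)) = -82 + 540*(33*(-3 + 1089)) = -82 + 540*(33*1086) = -82 + 540*35838 = -82 + 19352520 = 19352438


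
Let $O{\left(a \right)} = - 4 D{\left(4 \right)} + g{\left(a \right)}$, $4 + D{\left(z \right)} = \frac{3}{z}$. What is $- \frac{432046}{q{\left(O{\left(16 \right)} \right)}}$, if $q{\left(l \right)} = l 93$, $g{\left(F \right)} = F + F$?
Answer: $- \frac{432046}{4185} \approx -103.24$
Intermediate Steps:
$D{\left(z \right)} = -4 + \frac{3}{z}$
$g{\left(F \right)} = 2 F$
$O{\left(a \right)} = 13 + 2 a$ ($O{\left(a \right)} = - 4 \left(-4 + \frac{3}{4}\right) + 2 a = \left(-4\right) \left(- \frac{13}{4}\right) + 2 a = 13 + 2 a$)
$q{\left(l \right)} = 93 l$
$- \frac{432046}{q{\left(O{\left(16 \right)} \right)}} = - \frac{432046}{93 \left(13 + 2 \cdot 16\right)} = - \frac{432046}{93 \left(13 + 32\right)} = - \frac{432046}{93 \cdot 45} = - \frac{432046}{4185}$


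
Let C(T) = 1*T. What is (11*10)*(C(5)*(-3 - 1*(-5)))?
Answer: 1100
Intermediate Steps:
C(T) = T
(11*10)*(C(5)*(-3 - 1*(-5))) = (11*10)*(5*(-3 - 1*(-5))) = 110*(5*(-3 + 5)) = 110*(5*2) = 110*10 = 1100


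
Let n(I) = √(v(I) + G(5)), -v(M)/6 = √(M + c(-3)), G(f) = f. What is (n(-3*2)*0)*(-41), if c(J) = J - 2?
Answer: 0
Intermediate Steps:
c(J) = -2 + J
v(M) = -6*√(-5 + M) (v(M) = -6*√(M + (-2 - 3)) = -6*√(M - 5) = -6*√(-5 + M))
n(I) = √(5 - 6*√(-5 + I)) (n(I) = √(-6*√(-5 + I) + 5) = √(5 - 6*√(-5 + I)))
(n(-3*2)*0)*(-41) = (√(5 - 6*√(-5 - 3*2))*0)*(-41) = (√(5 - 6*√(-5 - 6))*0)*(-41) = (√(5 - 6*I*√11)*0)*(-41) = 0*(-41) = 0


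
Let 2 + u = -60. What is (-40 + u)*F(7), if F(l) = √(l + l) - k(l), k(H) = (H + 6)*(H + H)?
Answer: 18564 - 102*√14 ≈ 18182.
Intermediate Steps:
k(H) = 2*H*(6 + H) (k(H) = (6 + H)*(2*H) = 2*H*(6 + H))
u = -62 (u = -2 - 60 = -62)
F(l) = √2*√l - 2*l*(6 + l) (F(l) = √(l + l) - 2*l*(6 + l) = √(2*l) - 2*l*(6 + l) = √2*√l - 2*l*(6 + l))
(-40 + u)*F(7) = (-40 - 62)*(√2*√7 - 2*7*(6 + 7)) = -102*(√14 - 2*7*13) = -102*(√14 - 182) = -102*(-182 + √14) = 18564 - 102*√14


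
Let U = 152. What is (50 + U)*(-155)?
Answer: -31310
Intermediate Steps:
(50 + U)*(-155) = (50 + 152)*(-155) = 202*(-155) = -31310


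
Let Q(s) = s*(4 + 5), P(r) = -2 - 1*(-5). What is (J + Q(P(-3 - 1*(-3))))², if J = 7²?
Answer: 5776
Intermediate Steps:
P(r) = 3 (P(r) = -2 + 5 = 3)
Q(s) = 9*s (Q(s) = s*9 = 9*s)
J = 49
(J + Q(P(-3 - 1*(-3))))² = (49 + 9*3)² = (49 + 27)² = 76² = 5776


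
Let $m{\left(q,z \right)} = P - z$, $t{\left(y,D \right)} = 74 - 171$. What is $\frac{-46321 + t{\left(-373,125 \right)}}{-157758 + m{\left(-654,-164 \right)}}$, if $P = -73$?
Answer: $\frac{46418}{157667} \approx 0.29441$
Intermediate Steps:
$t{\left(y,D \right)} = -97$ ($t{\left(y,D \right)} = 74 - 171 = -97$)
$m{\left(q,z \right)} = -73 - z$
$\frac{-46321 + t{\left(-373,125 \right)}}{-157758 + m{\left(-654,-164 \right)}} = \frac{-46321 - 97}{-157758 - -91} = - \frac{46418}{-157758 + \left(-73 + 164\right)} = - \frac{46418}{-157758 + 91} = - \frac{46418}{-157667} = \left(-46418\right) \left(- \frac{1}{157667}\right) = \frac{46418}{157667}$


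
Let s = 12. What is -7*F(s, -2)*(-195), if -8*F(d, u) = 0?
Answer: 0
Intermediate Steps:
F(d, u) = 0 (F(d, u) = -1/8*0 = 0)
-7*F(s, -2)*(-195) = -7*0*(-195) = 0*(-195) = 0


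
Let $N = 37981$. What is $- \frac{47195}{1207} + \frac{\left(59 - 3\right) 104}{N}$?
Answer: $- \frac{1785483727}{45843067} \approx -38.948$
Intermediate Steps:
$- \frac{47195}{1207} + \frac{\left(59 - 3\right) 104}{N} = - \frac{47195}{1207} + \frac{\left(59 - 3\right) 104}{37981} = \left(-47195\right) \frac{1}{1207} + 56 \cdot 104 \cdot \frac{1}{37981} = - \frac{47195}{1207} + 5824 \cdot \frac{1}{37981} = - \frac{47195}{1207} + \frac{5824}{37981} = - \frac{1785483727}{45843067}$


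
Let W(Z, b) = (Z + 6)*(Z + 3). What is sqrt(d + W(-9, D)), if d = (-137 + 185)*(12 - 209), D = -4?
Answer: 11*I*sqrt(78) ≈ 97.149*I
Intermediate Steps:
W(Z, b) = (3 + Z)*(6 + Z) (W(Z, b) = (6 + Z)*(3 + Z) = (3 + Z)*(6 + Z))
d = -9456 (d = 48*(-197) = -9456)
sqrt(d + W(-9, D)) = sqrt(-9456 + (18 + (-9)**2 + 9*(-9))) = sqrt(-9456 + (18 + 81 - 81)) = sqrt(-9456 + 18) = sqrt(-9438) = 11*I*sqrt(78)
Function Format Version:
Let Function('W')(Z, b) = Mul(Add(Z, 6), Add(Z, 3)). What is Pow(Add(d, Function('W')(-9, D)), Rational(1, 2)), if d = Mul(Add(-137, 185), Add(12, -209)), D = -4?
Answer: Mul(11, I, Pow(78, Rational(1, 2))) ≈ Mul(97.149, I)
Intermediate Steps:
Function('W')(Z, b) = Mul(Add(3, Z), Add(6, Z)) (Function('W')(Z, b) = Mul(Add(6, Z), Add(3, Z)) = Mul(Add(3, Z), Add(6, Z)))
d = -9456 (d = Mul(48, -197) = -9456)
Pow(Add(d, Function('W')(-9, D)), Rational(1, 2)) = Pow(Add(-9456, Add(18, Pow(-9, 2), Mul(9, -9))), Rational(1, 2)) = Pow(Add(-9456, Add(18, 81, -81)), Rational(1, 2)) = Pow(Add(-9456, 18), Rational(1, 2)) = Pow(-9438, Rational(1, 2)) = Mul(11, I, Pow(78, Rational(1, 2)))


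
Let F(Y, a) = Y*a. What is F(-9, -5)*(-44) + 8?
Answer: -1972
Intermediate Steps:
F(-9, -5)*(-44) + 8 = -9*(-5)*(-44) + 8 = 45*(-44) + 8 = -1980 + 8 = -1972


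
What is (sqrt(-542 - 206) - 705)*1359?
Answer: -958095 + 2718*I*sqrt(187) ≈ -9.581e+5 + 37168.0*I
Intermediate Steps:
(sqrt(-542 - 206) - 705)*1359 = (sqrt(-748) - 705)*1359 = (2*I*sqrt(187) - 705)*1359 = (-705 + 2*I*sqrt(187))*1359 = -958095 + 2718*I*sqrt(187)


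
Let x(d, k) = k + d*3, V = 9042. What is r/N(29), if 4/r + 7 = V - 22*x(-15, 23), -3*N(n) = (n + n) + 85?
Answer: -4/453739 ≈ -8.8156e-6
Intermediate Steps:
N(n) = -85/3 - 2*n/3 (N(n) = -((n + n) + 85)/3 = -(2*n + 85)/3 = -(85 + 2*n)/3 = -85/3 - 2*n/3)
x(d, k) = k + 3*d
r = 4/9519 (r = 4/(-7 + (9042 - 22*(23 + 3*(-15)))) = 4/(-7 + (9042 - 22*(23 - 45))) = 4/(-7 + (9042 - 22*(-22))) = 4/(-7 + (9042 - 1*(-484))) = 4/(-7 + (9042 + 484)) = 4/(-7 + 9526) = 4/9519 ≈ 0.00042021)
r/N(29) = 4/(9519*(-85/3 - ⅔*29)) = 4/(9519*(-85/3 - 58/3)) = 4/(9519*(-143/3)) = (4/9519)*(-3/143) = -4/453739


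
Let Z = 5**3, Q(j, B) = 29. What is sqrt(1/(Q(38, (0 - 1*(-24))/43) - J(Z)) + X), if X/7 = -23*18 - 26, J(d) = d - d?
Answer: I*sqrt(2590251)/29 ≈ 55.497*I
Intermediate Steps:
Z = 125
J(d) = 0
X = -3080 (X = 7*(-23*18 - 26) = 7*(-414 - 26) = 7*(-440) = -3080)
sqrt(1/(Q(38, (0 - 1*(-24))/43) - J(Z)) + X) = sqrt(1/(29 - 1*0) - 3080) = sqrt(1/(29 + 0) - 3080) = sqrt(1/29 - 3080) = sqrt(-89319/29) = I*sqrt(2590251)/29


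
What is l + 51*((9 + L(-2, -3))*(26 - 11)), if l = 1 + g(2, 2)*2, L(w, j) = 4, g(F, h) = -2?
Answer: 9942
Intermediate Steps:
l = -3 (l = 1 - 2*2 = 1 - 4 = -3)
l + 51*((9 + L(-2, -3))*(26 - 11)) = -3 + 51*((9 + 4)*(26 - 11)) = -3 + 51*(13*15) = -3 + 51*195 = -3 + 9945 = 9942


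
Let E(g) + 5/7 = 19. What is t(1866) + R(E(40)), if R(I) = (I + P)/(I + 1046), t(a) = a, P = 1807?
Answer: 13914477/7450 ≈ 1867.7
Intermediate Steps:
E(g) = 128/7 (E(g) = -5/7 + 19 = 128/7)
R(I) = (1807 + I)/(1046 + I) (R(I) = (I + 1807)/(I + 1046) = (1807 + I)/(1046 + I))
t(1866) + R(E(40)) = 1866 + (1807 + 128/7)/(1046 + 128/7) = 1866 + (12777/7)/(7450/7) = 1866 + (7/7450)*(12777/7) = 1866 + 12777/7450 = 13914477/7450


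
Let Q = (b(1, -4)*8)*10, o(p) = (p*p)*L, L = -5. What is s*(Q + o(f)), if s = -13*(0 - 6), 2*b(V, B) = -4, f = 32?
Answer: -411840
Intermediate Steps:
b(V, B) = -2 (b(V, B) = (½)*(-4) = -2)
o(p) = -5*p² (o(p) = (p*p)*(-5) = p²*(-5) = -5*p²)
Q = -160 (Q = -2*8*10 = -16*10 = -160)
s = 78 (s = -13*(-6) = 78)
s*(Q + o(f)) = 78*(-160 - 5*32²) = 78*(-160 - 5*1024) = 78*(-160 - 5120) = 78*(-5280) = -411840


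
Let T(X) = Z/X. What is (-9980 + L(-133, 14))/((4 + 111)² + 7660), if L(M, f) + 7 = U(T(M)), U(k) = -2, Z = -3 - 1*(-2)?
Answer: -9989/20885 ≈ -0.47829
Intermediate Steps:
Z = -1 (Z = -3 + 2 = -1)
T(X) = -1/X
L(M, f) = -9 (L(M, f) = -7 - 2 = -9)
(-9980 + L(-133, 14))/((4 + 111)² + 7660) = (-9980 - 9)/((4 + 111)² + 7660) = -9989/(115² + 7660) = -9989/(13225 + 7660) = -9989/20885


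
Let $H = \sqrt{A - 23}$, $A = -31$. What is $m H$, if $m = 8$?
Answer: $24 i \sqrt{6} \approx 58.788 i$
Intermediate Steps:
$H = 3 i \sqrt{6}$ ($H = \sqrt{-31 - 23} = \sqrt{-54} = 3 i \sqrt{6} \approx 7.3485 i$)
$m H = 8 \cdot 3 i \sqrt{6} = 24 i \sqrt{6}$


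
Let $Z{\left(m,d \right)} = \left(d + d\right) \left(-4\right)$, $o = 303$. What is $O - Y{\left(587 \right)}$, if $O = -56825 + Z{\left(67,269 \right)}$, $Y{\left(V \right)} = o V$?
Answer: $-236838$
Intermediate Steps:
$Z{\left(m,d \right)} = - 8 d$ ($Z{\left(m,d \right)} = 2 d \left(-4\right) = - 8 d$)
$Y{\left(V \right)} = 303 V$
$O = -58977$ ($O = -56825 - 2152 = -58977$)
$O - Y{\left(587 \right)} = -58977 - 303 \cdot 587 = -58977 - 177861 = -236838$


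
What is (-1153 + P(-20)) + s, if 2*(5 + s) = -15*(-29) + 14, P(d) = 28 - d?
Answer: -1771/2 ≈ -885.50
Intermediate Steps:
s = 439/2 (s = -5 + (-15*(-29) + 14)/2 = -5 + (435 + 14)/2 = -5 + (½)*449 = -5 + 449/2 = 439/2 ≈ 219.50)
(-1153 + P(-20)) + s = (-1153 + (28 - 1*(-20))) + 439/2 = (-1153 + (28 + 20)) + 439/2 = (-1153 + 48) + 439/2 = -1105 + 439/2 = -1771/2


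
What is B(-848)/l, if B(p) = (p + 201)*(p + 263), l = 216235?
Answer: 75699/43247 ≈ 1.7504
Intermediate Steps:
B(p) = (201 + p)*(263 + p)
B(-848)/l = (52863 + (-848)**2 + 464*(-848))/216235 = (52863 + 719104 - 393472)*(1/216235) = 378495*(1/216235) = 75699/43247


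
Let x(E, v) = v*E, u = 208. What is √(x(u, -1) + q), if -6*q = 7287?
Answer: I*√5690/2 ≈ 37.716*I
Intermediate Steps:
x(E, v) = E*v
q = -2429/2 (q = -⅙*7287 = -2429/2 ≈ -1214.5)
√(x(u, -1) + q) = √(208*(-1) - 2429/2) = √(-208 - 2429/2) = √(-2845/2) = I*√5690/2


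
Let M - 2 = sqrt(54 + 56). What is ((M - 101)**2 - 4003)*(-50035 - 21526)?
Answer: -422782388 + 14169078*sqrt(110) ≈ -2.7418e+8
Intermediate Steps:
M = 2 + sqrt(110) (M = 2 + sqrt(54 + 56) = 2 + sqrt(110) ≈ 12.488)
((M - 101)**2 - 4003)*(-50035 - 21526) = (((2 + sqrt(110)) - 101)**2 - 4003)*(-50035 - 21526) = ((-99 + sqrt(110))**2 - 4003)*(-71561) = (-4003 + (-99 + sqrt(110))**2)*(-71561) = 286458683 - 71561*(-99 + sqrt(110))**2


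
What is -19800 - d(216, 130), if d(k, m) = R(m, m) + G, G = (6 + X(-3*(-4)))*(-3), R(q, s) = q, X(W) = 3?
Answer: -19903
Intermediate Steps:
G = -27 (G = (6 + 3)*(-3) = 9*(-3) = -27)
d(k, m) = -27 + m (d(k, m) = m - 27 = -27 + m)
-19800 - d(216, 130) = -19800 - (-27 + 130) = -19800 - 1*103 = -19800 - 103 = -19903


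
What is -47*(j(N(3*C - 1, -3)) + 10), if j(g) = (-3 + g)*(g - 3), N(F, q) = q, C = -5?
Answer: -2162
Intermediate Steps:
j(g) = (-3 + g)² (j(g) = (-3 + g)*(-3 + g) = (-3 + g)²)
-47*(j(N(3*C - 1, -3)) + 10) = -47*((-3 - 3)² + 10) = -47*((-6)² + 10) = -47*(36 + 10) = -47*46 = -2162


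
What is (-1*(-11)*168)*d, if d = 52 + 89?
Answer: 260568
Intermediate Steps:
d = 141
(-1*(-11)*168)*d = (-1*(-11)*168)*141 = (11*168)*141 = 1848*141 = 260568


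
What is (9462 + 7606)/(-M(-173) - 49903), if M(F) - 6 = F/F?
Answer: -8534/24955 ≈ -0.34198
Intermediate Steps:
M(F) = 7 (M(F) = 6 + F/F = 6 + 1 = 7)
(9462 + 7606)/(-M(-173) - 49903) = (9462 + 7606)/(-1*7 - 49903) = 17068/(-7 - 49903) = 17068/(-49910) = 17068*(-1/49910) = -8534/24955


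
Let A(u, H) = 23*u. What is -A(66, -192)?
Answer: -1518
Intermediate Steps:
-A(66, -192) = -23*66 = -1*1518 = -1518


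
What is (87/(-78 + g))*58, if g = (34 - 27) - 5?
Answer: -2523/38 ≈ -66.395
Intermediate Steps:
g = 2 (g = 7 - 5 = 2)
(87/(-78 + g))*58 = (87/(-78 + 2))*58 = (87/(-76))*58 = -1/76*87*58 = -87/76*58 = -2523/38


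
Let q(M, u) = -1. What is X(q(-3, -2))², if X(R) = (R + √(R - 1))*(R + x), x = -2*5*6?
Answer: 3721*(1 - I*√2)² ≈ -3721.0 - 10525.0*I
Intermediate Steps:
x = -60 (x = -10*6 = -60)
X(R) = (-60 + R)*(R + √(-1 + R)) (X(R) = (R + √(R - 1))*(R - 60) = (R + √(-1 + R))*(-60 + R) = (-60 + R)*(R + √(-1 + R)))
X(q(-3, -2))² = ((-1)² - 60*(-1) - 60*√(-1 - 1) - √(-1 - 1))² = (1 + 60 - 60*I*√2 - √(-2))² = (1 + 60 - 60*I*√2 - I*√2)² = (61 - 61*I*√2)²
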